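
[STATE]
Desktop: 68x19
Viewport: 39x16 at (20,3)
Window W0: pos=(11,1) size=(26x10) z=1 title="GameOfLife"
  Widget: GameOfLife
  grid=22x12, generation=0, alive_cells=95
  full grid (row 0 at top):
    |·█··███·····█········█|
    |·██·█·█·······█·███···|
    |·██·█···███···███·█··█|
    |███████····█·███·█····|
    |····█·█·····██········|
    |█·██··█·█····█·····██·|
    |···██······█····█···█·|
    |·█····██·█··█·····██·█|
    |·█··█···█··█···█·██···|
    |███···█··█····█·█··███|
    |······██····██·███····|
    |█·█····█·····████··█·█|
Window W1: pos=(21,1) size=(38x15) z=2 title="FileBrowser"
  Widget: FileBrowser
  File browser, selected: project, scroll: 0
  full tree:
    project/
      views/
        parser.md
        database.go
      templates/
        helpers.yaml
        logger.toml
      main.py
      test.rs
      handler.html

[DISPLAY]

─┠────────────────────────────────────┨
 ┃> [-] project/                      ┃
·┃    [+] views/                      ┃
·┃    [+] templates/                  ┃
█┃    main.py                         ┃
·┃    test.rs                         ┃
·┃    handler.html                    ┃
━┃                                    ┃
 ┃                                    ┃
 ┃                                    ┃
 ┃                                    ┃
 ┃                                    ┃
 ┗━━━━━━━━━━━━━━━━━━━━━━━━━━━━━━━━━━━━┛
                                       
                                       
                                       


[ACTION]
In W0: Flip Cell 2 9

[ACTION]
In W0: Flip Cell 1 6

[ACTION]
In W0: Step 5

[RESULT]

─┠────────────────────────────────────┨
 ┃> [-] project/                      ┃
█┃    [+] views/                      ┃
·┃    [+] templates/                  ┃
·┃    main.py                         ┃
·┃    test.rs                         ┃
·┃    handler.html                    ┃
━┃                                    ┃
 ┃                                    ┃
 ┃                                    ┃
 ┃                                    ┃
 ┃                                    ┃
 ┗━━━━━━━━━━━━━━━━━━━━━━━━━━━━━━━━━━━━┛
                                       
                                       
                                       


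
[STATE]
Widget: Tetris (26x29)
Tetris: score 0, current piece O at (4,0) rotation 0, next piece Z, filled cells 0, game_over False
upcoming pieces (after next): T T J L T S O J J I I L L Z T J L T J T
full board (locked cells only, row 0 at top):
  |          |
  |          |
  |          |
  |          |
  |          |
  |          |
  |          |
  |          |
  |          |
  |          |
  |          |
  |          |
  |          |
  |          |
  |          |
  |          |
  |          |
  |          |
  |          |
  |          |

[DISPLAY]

    ▓▓    │Next:          
    ▓▓    │▓▓             
          │ ▓▓            
          │               
          │               
          │               
          │Score:         
          │0              
          │               
          │               
          │               
          │               
          │               
          │               
          │               
          │               
          │               
          │               
          │               
          │               
          │               
          │               
          │               
          │               
          │               
          │               
          │               
          │               
          │               


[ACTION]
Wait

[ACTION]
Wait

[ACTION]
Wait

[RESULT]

          │Next:          
          │▓▓             
          │ ▓▓            
    ▓▓    │               
    ▓▓    │               
          │               
          │Score:         
          │0              
          │               
          │               
          │               
          │               
          │               
          │               
          │               
          │               
          │               
          │               
          │               
          │               
          │               
          │               
          │               
          │               
          │               
          │               
          │               
          │               
          │               


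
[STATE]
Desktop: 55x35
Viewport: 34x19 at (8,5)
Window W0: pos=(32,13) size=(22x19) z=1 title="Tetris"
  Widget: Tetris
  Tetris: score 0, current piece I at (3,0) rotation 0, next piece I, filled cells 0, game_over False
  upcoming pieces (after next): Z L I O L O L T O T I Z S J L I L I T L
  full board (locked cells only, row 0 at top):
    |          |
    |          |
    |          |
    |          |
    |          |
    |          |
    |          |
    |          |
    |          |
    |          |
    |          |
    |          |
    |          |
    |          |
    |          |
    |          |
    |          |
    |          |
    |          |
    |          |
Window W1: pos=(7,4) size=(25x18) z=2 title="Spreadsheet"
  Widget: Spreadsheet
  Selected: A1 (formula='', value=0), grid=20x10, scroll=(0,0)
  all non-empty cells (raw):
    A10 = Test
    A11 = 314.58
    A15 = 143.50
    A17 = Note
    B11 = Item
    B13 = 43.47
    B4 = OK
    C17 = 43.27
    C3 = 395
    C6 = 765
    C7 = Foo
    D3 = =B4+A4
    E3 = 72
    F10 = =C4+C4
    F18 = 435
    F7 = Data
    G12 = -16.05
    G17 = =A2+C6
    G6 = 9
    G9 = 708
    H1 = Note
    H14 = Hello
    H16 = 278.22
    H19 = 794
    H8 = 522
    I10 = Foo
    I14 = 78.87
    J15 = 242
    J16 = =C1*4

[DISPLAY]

 Spreadsheet           ┃          
───────────────────────┨          
A1:                    ┃          
       A       B       ┃          
-----------------------┃          
  1      [0]       0   ┃          
  2        0       0   ┃          
  3        0       0   ┃          
  4        0OK         ┃┏━━━━━━━━━
  5        0       0   ┃┃ Tetris  
  6        0       0   ┃┠─────────
  7        0       0Foo┃┃         
  8        0       0   ┃┃         
  9        0       0   ┃┃         
 10 Test           0   ┃┃         
 11   314.58Item       ┃┃         
━━━━━━━━━━━━━━━━━━━━━━━┛┃         
                        ┃         
                        ┃         


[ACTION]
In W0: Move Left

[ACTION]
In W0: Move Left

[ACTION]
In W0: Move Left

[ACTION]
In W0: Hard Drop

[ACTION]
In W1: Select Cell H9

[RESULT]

 Spreadsheet           ┃          
───────────────────────┨          
H9:                    ┃          
       A       B       ┃          
-----------------------┃          
  1        0       0   ┃          
  2        0       0   ┃          
  3        0       0   ┃          
  4        0OK         ┃┏━━━━━━━━━
  5        0       0   ┃┃ Tetris  
  6        0       0   ┃┠─────────
  7        0       0Foo┃┃         
  8        0       0   ┃┃         
  9        0       0   ┃┃         
 10 Test           0   ┃┃         
 11   314.58Item       ┃┃         
━━━━━━━━━━━━━━━━━━━━━━━┛┃         
                        ┃         
                        ┃         


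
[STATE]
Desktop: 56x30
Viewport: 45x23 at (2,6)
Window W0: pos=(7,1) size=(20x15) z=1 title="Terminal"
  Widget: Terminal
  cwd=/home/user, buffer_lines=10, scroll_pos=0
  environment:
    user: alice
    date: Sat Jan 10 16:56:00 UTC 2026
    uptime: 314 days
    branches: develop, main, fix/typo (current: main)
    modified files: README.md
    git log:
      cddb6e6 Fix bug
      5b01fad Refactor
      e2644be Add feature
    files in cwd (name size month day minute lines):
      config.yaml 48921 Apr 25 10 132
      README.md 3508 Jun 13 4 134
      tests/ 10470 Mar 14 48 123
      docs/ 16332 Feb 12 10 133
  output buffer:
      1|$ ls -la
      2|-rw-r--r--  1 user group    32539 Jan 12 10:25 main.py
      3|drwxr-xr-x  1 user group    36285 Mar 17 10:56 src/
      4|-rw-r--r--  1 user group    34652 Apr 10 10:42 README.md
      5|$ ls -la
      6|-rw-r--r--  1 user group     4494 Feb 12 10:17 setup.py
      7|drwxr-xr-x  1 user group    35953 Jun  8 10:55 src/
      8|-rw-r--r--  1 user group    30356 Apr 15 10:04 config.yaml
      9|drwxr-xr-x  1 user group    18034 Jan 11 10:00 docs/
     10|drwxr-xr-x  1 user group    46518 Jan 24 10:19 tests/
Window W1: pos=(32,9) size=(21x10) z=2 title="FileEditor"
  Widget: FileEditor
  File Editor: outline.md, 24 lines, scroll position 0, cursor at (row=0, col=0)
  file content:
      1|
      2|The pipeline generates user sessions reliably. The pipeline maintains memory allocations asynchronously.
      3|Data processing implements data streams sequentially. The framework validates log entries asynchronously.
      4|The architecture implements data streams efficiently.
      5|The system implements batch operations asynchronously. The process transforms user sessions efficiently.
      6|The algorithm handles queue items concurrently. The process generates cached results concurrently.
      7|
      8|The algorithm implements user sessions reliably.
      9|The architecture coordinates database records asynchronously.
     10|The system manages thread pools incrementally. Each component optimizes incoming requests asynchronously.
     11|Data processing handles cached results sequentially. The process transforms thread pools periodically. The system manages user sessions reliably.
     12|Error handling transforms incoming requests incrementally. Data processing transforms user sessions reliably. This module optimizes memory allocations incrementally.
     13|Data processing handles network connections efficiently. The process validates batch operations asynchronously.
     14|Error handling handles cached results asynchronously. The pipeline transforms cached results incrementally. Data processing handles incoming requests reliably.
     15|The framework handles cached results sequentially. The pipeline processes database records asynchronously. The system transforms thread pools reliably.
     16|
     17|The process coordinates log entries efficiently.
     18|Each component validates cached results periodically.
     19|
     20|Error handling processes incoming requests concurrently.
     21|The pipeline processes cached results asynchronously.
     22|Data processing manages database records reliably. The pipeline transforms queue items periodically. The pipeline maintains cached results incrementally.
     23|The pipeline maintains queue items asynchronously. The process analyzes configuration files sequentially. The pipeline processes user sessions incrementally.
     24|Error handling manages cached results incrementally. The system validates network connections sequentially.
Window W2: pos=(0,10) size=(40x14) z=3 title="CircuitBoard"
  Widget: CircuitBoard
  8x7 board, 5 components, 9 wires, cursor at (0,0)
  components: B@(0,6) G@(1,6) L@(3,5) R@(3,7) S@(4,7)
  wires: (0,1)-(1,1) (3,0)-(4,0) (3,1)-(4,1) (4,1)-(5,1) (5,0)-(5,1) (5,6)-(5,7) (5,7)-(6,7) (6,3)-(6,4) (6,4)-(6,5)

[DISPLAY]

     ┃drwxr-xr-x  1 user┃                    
     ┃-rw-r--r--  1 user┃                    
     ┃$ ls -la          ┃                    
     ┃-rw-r--r--  1 user┃     ┏━━━━━━━━━━━━━━
━━━━━━━━━━━━━━━━━━━━━━━━━━━━━━━━━━━━━┓itor   
CircuitBoard                         ┃───────
─────────────────────────────────────┨       
  0 1 2 3 4 5 6 7                    ┃eline g
  [.]  ·                   B         ┃ocessin
       │                             ┃hitectu
       ·                   G         ┃tem imp
                                     ┃orithm 
                                     ┃━━━━━━━
                                     ┃       
   ·   ·               L       R     ┃       
   │   │                             ┃       
   ·   ·                       S     ┃       
━━━━━━━━━━━━━━━━━━━━━━━━━━━━━━━━━━━━━┛       
                                             
                                             
                                             
                                             
                                             


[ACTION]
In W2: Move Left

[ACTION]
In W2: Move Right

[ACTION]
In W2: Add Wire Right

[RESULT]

     ┃drwxr-xr-x  1 user┃                    
     ┃-rw-r--r--  1 user┃                    
     ┃$ ls -la          ┃                    
     ┃-rw-r--r--  1 user┃     ┏━━━━━━━━━━━━━━
━━━━━━━━━━━━━━━━━━━━━━━━━━━━━━━━━━━━━┓itor   
CircuitBoard                         ┃───────
─────────────────────────────────────┨       
  0 1 2 3 4 5 6 7                    ┃eline g
      [.]─ ·               B         ┃ocessin
       │                             ┃hitectu
       ·                   G         ┃tem imp
                                     ┃orithm 
                                     ┃━━━━━━━
                                     ┃       
   ·   ·               L       R     ┃       
   │   │                             ┃       
   ·   ·                       S     ┃       
━━━━━━━━━━━━━━━━━━━━━━━━━━━━━━━━━━━━━┛       
                                             
                                             
                                             
                                             
                                             


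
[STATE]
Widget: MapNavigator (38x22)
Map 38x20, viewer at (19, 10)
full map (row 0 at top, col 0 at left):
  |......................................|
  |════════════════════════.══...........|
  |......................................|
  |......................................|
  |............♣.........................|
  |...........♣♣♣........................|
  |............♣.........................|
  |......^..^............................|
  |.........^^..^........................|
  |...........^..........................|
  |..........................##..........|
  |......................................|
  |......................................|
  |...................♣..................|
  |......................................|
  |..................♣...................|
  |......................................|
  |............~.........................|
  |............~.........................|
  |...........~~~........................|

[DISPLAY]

                                      
......................................
════════════════════════.══...........
......................................
......................................
............♣.........................
...........♣♣♣........................
............♣.........................
......^..^............................
.........^^..^........................
...........^..........................
...................@......##..........
......................................
......................................
...................♣..................
......................................
..................♣...................
......................................
............~.........................
............~.........................
...........~~~........................
                                      


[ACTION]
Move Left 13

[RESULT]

                                      
             .........................
             ════════════════════════.
             .........................
             .........................
             ............♣............
             ...........♣♣♣...........
             ............♣............
             ......^..^...............
             .........^^..^...........
             ...........^.............
             ......@..................
             .........................
             .........................
             ...................♣.....
             .........................
             ..................♣......
             .........................
             ............~............
             ............~............
             ...........~~~...........
                                      


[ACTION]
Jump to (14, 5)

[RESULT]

                                      
                                      
                                      
                                      
                                      
                                      
     .................................
     ════════════════════════.══......
     .................................
     .................................
     ............♣....................
     ...........♣♣♣@..................
     ............♣....................
     ......^..^.......................
     .........^^..^...................
     ...........^.....................
     ..........................##.....
     .................................
     .................................
     ...................♣.............
     .................................
     ..................♣..............


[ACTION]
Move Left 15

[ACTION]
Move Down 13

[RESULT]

                   ......^..^.........
                   .........^^..^.....
                   ...........^.......
                   ...................
                   ...................
                   ...................
                   ...................
                   ...................
                   ..................♣
                   ...................
                   ............~......
                   @...........~......
                   ...........~~~.....
                                      
                                      
                                      
                                      
                                      
                                      
                                      
                                      
                                      


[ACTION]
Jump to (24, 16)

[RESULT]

......♣♣♣........................     
.......♣.........................     
.^..^............................     
....^^..^........................     
......^..........................     
.....................##..........     
.................................     
.................................     
..............♣..................     
.................................     
.............♣...................     
...................@.............     
.......~.........................     
.......~.........................     
......~~~........................     
                                      
                                      
                                      
                                      
                                      
                                      
                                      


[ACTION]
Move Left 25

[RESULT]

                   ...........♣♣♣.....
                   ............♣......
                   ......^..^.........
                   .........^^..^.....
                   ...........^.......
                   ...................
                   ...................
                   ...................
                   ...................
                   ...................
                   ..................♣
                   @..................
                   ............~......
                   ............~......
                   ...........~~~.....
                                      
                                      
                                      
                                      
                                      
                                      
                                      


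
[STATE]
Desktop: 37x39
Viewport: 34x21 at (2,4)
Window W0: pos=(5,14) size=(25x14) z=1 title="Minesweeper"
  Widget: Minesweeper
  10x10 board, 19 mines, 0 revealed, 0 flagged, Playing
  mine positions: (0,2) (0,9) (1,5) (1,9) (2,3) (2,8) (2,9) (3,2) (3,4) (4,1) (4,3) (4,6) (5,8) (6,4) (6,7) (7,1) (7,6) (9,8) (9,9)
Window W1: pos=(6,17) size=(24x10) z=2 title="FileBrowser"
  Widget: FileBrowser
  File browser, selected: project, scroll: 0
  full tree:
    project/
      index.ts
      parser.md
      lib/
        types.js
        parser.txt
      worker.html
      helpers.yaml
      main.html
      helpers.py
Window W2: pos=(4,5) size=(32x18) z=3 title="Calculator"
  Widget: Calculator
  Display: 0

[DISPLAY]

                                  
  ┏━━━━━━━━━━━━━━━━━━━━━━━━━━━━━━┓
  ┃ Calculator                   ┃
  ┠──────────────────────────────┨
  ┃                             0┃
  ┃┌───┬───┬───┬───┐             ┃
  ┃│ 7 │ 8 │ 9 │ ÷ │             ┃
  ┃├───┼───┼───┼───┤             ┃
  ┃│ 4 │ 5 │ 6 │ × │             ┃
  ┃├───┼───┼───┼───┤             ┃
  ┃│ 1 │ 2 │ 3 │ - │             ┃
  ┃├───┼───┼───┼───┤             ┃
  ┃│ 0 │ . │ = │ + │             ┃
  ┃├───┼───┼───┼───┤             ┃
  ┃│ C │ MC│ MR│ M+│             ┃
  ┃└───┴───┴───┴───┘             ┃
  ┃                              ┃
  ┃                              ┃
  ┗━━━━━━━━━━━━━━━━━━━━━━━━━━━━━━┛
   ┃┃    [+] lib/          ┃      
   ┃┃    worker.html       ┃      


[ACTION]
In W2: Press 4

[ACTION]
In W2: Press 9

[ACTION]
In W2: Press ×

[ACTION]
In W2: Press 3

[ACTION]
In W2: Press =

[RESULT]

                                  
  ┏━━━━━━━━━━━━━━━━━━━━━━━━━━━━━━┓
  ┃ Calculator                   ┃
  ┠──────────────────────────────┨
  ┃                           147┃
  ┃┌───┬───┬───┬───┐             ┃
  ┃│ 7 │ 8 │ 9 │ ÷ │             ┃
  ┃├───┼───┼───┼───┤             ┃
  ┃│ 4 │ 5 │ 6 │ × │             ┃
  ┃├───┼───┼───┼───┤             ┃
  ┃│ 1 │ 2 │ 3 │ - │             ┃
  ┃├───┼───┼───┼───┤             ┃
  ┃│ 0 │ . │ = │ + │             ┃
  ┃├───┼───┼───┼───┤             ┃
  ┃│ C │ MC│ MR│ M+│             ┃
  ┃└───┴───┴───┴───┘             ┃
  ┃                              ┃
  ┃                              ┃
  ┗━━━━━━━━━━━━━━━━━━━━━━━━━━━━━━┛
   ┃┃    [+] lib/          ┃      
   ┃┃    worker.html       ┃      


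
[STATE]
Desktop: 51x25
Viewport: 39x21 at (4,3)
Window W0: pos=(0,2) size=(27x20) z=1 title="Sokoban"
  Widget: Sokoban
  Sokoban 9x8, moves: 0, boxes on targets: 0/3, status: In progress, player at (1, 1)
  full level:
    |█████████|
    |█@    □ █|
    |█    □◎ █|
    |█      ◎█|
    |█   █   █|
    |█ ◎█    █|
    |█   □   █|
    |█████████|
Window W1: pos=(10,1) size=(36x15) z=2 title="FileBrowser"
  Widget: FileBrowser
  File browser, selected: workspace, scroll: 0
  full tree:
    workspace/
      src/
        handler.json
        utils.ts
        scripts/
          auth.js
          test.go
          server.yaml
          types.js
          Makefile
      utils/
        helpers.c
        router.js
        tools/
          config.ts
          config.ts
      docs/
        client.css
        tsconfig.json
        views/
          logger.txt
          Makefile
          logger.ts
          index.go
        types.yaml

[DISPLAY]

koban ┠────────────────────────────────
──────┃> [-] workspace/                
██████┃    [+] src/                    
   □ █┃    [+] utils/                  
  □◎ █┃    [+] docs/                   
    ◎█┃                                
 █   █┃                                
█    █┃                                
 □   █┃                                
██████┃                                
es: 0 ┃                                
      ┃                                
      ┗━━━━━━━━━━━━━━━━━━━━━━━━━━━━━━━━
                      ┃                
                      ┃                
                      ┃                
                      ┃                
                      ┃                
━━━━━━━━━━━━━━━━━━━━━━┛                
                                       
                                       


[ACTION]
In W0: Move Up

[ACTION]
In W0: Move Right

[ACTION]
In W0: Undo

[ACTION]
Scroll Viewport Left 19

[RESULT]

┃ Sokoban ┠────────────────────────────
┠─────────┃> [-] workspace/            
┃█████████┃    [+] src/                
┃█@    □ █┃    [+] utils/              
┃█    □◎ █┃    [+] docs/               
┃█      ◎█┃                            
┃█   █   █┃                            
┃█ ◎█    █┃                            
┃█   □   █┃                            
┃█████████┃                            
┃Moves: 0 ┃                            
┃         ┃                            
┃         ┗━━━━━━━━━━━━━━━━━━━━━━━━━━━━
┃                         ┃            
┃                         ┃            
┃                         ┃            
┃                         ┃            
┃                         ┃            
┗━━━━━━━━━━━━━━━━━━━━━━━━━┛            
                                       
                                       


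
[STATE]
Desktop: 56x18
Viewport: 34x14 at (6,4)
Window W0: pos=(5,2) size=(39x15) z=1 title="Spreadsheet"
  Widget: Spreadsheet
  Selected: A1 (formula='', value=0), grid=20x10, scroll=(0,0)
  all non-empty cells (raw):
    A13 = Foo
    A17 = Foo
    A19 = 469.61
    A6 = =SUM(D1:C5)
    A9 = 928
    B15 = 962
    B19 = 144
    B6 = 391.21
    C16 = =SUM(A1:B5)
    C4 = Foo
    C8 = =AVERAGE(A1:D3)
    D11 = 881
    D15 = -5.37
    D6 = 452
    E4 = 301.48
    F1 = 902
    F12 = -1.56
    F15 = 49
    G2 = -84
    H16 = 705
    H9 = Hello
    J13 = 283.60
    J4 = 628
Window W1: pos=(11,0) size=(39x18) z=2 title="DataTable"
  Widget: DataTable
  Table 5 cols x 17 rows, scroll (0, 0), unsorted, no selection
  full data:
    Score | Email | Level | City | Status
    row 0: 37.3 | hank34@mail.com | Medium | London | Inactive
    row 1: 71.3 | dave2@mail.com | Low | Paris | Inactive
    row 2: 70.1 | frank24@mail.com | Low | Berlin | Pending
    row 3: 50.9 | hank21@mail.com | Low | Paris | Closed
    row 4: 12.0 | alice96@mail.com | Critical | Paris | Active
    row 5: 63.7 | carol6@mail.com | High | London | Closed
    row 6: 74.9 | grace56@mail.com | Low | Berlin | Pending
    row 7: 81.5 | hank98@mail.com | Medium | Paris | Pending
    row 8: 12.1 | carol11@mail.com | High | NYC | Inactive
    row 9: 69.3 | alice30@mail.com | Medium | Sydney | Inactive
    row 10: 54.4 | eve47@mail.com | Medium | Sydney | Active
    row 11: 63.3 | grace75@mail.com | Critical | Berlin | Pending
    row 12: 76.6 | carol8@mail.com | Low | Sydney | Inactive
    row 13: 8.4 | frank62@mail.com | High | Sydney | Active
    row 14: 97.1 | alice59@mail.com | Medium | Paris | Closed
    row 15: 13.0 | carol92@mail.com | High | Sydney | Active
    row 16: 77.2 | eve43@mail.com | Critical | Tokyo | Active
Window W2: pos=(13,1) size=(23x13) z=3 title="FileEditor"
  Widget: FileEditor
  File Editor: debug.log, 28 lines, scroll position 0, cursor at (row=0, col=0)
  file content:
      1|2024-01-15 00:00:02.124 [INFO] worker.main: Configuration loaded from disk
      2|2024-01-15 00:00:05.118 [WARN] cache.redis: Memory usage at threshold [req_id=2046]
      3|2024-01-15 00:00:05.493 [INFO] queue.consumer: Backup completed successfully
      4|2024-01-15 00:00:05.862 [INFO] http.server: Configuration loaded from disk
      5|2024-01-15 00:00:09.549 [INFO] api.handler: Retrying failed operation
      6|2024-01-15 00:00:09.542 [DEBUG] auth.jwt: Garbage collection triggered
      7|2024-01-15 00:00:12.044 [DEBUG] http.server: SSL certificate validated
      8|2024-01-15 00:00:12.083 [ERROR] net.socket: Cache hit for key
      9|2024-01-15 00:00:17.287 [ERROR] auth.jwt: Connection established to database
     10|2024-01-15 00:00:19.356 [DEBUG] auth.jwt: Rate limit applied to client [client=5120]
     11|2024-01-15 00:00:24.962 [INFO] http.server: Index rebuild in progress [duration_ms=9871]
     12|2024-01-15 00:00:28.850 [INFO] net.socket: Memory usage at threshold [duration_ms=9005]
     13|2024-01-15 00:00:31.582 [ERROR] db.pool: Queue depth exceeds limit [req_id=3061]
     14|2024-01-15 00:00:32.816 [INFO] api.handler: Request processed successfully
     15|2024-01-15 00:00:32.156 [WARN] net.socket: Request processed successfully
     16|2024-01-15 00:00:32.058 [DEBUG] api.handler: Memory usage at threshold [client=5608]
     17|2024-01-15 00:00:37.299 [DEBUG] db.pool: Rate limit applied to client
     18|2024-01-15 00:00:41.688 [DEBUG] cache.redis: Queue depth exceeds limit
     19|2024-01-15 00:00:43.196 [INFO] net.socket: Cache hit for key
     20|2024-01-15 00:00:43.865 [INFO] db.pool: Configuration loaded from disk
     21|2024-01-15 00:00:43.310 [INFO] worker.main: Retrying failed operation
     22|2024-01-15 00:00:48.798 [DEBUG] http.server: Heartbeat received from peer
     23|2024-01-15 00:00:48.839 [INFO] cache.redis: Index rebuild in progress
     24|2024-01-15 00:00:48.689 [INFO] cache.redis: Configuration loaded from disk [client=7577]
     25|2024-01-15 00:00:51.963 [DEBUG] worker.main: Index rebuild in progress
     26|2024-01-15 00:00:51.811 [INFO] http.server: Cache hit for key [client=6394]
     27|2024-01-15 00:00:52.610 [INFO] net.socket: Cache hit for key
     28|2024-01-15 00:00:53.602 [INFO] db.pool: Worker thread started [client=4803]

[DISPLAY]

─────┃─┃█024-01-15 00:00:02.▲┃────
A1:  ┃3┃2024-01-15 00:00:05.█┃ediu
     ┃7┃2024-01-15 00:00:05.░┃ow  
-----┃7┃2024-01-15 00:00:05.░┃ow  
  1  ┃5┃2024-01-15 00:00:09.░┃ow  
  2  ┃1┃2024-01-15 00:00:09.░┃riti
  3  ┃6┃2024-01-15 00:00:12.░┃igh 
  4  ┃7┃2024-01-15 00:00:12.░┃ow  
  5  ┃8┃2024-01-15 00:00:17.▼┃ediu
  6  ┃1┗━━━━━━━━━━━━━━━━━━━━━┛igh 
  7  ┃69.3 │alice30@mail.com│Mediu
  8  ┃54.4 │eve47@mail.com  │Mediu
━━━━━┃63.3 │grace75@mail.com│Criti
     ┗━━━━━━━━━━━━━━━━━━━━━━━━━━━━


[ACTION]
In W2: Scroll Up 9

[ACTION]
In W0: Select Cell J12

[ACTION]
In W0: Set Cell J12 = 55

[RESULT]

─────┃─┃█024-01-15 00:00:02.▲┃────
J12: ┃3┃2024-01-15 00:00:05.█┃ediu
     ┃7┃2024-01-15 00:00:05.░┃ow  
-----┃7┃2024-01-15 00:00:05.░┃ow  
  1  ┃5┃2024-01-15 00:00:09.░┃ow  
  2  ┃1┃2024-01-15 00:00:09.░┃riti
  3  ┃6┃2024-01-15 00:00:12.░┃igh 
  4  ┃7┃2024-01-15 00:00:12.░┃ow  
  5  ┃8┃2024-01-15 00:00:17.▼┃ediu
  6  ┃1┗━━━━━━━━━━━━━━━━━━━━━┛igh 
  7  ┃69.3 │alice30@mail.com│Mediu
  8  ┃54.4 │eve47@mail.com  │Mediu
━━━━━┃63.3 │grace75@mail.com│Criti
     ┗━━━━━━━━━━━━━━━━━━━━━━━━━━━━


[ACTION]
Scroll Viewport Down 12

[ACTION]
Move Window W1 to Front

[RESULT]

─────┃─────┼────────────────┼─────
J12: ┃37.3 │hank34@mail.com │Mediu
     ┃71.3 │dave2@mail.com  │Low  
-----┃70.1 │frank24@mail.com│Low  
  1  ┃50.9 │hank21@mail.com │Low  
  2  ┃12.0 │alice96@mail.com│Criti
  3  ┃63.7 │carol6@mail.com │High 
  4  ┃74.9 │grace56@mail.com│Low  
  5  ┃81.5 │hank98@mail.com │Mediu
  6  ┃12.1 │carol11@mail.com│High 
  7  ┃69.3 │alice30@mail.com│Mediu
  8  ┃54.4 │eve47@mail.com  │Mediu
━━━━━┃63.3 │grace75@mail.com│Criti
     ┗━━━━━━━━━━━━━━━━━━━━━━━━━━━━


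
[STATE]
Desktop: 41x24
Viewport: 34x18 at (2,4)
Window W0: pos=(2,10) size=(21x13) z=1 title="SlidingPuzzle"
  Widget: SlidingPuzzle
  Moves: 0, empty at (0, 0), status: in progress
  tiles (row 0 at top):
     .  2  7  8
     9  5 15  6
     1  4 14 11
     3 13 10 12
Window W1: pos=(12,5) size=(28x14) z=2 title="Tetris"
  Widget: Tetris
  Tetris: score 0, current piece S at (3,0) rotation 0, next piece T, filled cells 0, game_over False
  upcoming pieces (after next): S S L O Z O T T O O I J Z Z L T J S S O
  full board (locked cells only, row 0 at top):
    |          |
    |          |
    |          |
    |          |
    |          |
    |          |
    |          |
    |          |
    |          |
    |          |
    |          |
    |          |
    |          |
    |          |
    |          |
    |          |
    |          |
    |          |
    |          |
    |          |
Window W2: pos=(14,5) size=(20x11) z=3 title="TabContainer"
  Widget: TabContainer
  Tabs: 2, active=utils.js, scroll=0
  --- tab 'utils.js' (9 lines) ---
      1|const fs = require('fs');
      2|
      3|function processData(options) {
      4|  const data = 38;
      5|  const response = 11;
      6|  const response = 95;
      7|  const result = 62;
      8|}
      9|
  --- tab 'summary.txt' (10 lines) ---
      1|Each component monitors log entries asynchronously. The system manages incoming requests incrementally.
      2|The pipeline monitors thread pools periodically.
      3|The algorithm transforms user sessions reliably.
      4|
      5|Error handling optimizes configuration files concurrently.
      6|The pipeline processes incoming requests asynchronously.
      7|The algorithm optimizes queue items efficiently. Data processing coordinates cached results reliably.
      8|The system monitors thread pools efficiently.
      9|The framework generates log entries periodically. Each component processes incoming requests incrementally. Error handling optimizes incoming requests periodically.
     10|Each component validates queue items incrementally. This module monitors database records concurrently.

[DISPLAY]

                                  
          ┏━┏━━━━━━━━━━━━━━━━━━┓━━
          ┃ ┃ TabContainer     ┃  
          ┠─┠──────────────────┨──
          ┃ ┃[utils.js]│ summar┃  
          ┃ ┃──────────────────┃  
┏━━━━━━━━━┃ ┃const fs = require┃  
┃ SlidingP┃ ┃                  ┃  
┠─────────┃ ┃function processDa┃  
┃┌────┬───┃ ┃  const data = 38;┃  
┃│    │  2┃ ┃  const response =┃  
┃├────┼───┃ ┗━━━━━━━━━━━━━━━━━━┛  
┃│  9 │  5┃          │            
┃├────┼───┃          │            
┃│  1 │  4┗━━━━━━━━━━━━━━━━━━━━━━━
┃├────┼────┼────┼───┃             
┃│  3 │ 13 │ 10 │ 12┃             
┃└────┴────┴────┴───┃             


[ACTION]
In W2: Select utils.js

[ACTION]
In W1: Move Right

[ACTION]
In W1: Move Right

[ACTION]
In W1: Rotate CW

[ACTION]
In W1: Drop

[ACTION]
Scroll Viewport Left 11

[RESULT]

                                  
            ┏━┏━━━━━━━━━━━━━━━━━━┓
            ┃ ┃ TabContainer     ┃
            ┠─┠──────────────────┨
            ┃ ┃[utils.js]│ summar┃
            ┃ ┃──────────────────┃
  ┏━━━━━━━━━┃ ┃const fs = require┃
  ┃ SlidingP┃ ┃                  ┃
  ┠─────────┃ ┃function processDa┃
  ┃┌────┬───┃ ┃  const data = 38;┃
  ┃│    │  2┃ ┃  const response =┃
  ┃├────┼───┃ ┗━━━━━━━━━━━━━━━━━━┛
  ┃│  9 │  5┃          │          
  ┃├────┼───┃          │          
  ┃│  1 │  4┗━━━━━━━━━━━━━━━━━━━━━
  ┃├────┼────┼────┼───┃           
  ┃│  3 │ 13 │ 10 │ 12┃           
  ┃└────┴────┴────┴───┃           


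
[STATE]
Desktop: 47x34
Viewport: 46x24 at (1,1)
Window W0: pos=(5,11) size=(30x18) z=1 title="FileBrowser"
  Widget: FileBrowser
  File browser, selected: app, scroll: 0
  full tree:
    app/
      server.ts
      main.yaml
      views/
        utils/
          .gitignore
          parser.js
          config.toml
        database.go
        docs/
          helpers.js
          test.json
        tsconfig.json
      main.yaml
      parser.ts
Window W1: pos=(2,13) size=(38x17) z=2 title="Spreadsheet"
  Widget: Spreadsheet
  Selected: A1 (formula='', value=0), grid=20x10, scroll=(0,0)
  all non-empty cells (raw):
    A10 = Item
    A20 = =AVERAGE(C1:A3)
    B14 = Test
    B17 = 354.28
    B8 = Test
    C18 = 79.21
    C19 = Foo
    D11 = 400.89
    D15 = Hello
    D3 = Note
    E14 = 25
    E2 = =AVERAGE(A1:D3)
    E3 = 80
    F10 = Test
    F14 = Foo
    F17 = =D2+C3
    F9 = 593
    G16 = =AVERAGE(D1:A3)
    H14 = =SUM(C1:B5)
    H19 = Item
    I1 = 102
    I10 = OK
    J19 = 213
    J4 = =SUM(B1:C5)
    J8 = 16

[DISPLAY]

                                              
                                              
                                              
                                              
                                              
                                              
                                              
                                              
                                              
                                              
    ┏━━━━━━━━━━━━━━━━━━━━━━━━━━━━┓            
    ┃ FileBrowser                ┃            
 ┏━━━━━━━━━━━━━━━━━━━━━━━━━━━━━━━━━━━━┓       
 ┃ Spreadsheet                        ┃       
 ┠────────────────────────────────────┨       
 ┃A1:                                 ┃       
 ┃       A       B       C       D    ┃       
 ┃------------------------------------┃       
 ┃  1      [0]       0       0       0┃       
 ┃  2        0       0       0       0┃       
 ┃  3        0       0       0Note    ┃       
 ┃  4        0       0       0       0┃       
 ┃  5        0       0       0       0┃       
 ┃  6        0       0       0       0┃       


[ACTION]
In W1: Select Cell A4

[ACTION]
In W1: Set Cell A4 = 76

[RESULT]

                                              
                                              
                                              
                                              
                                              
                                              
                                              
                                              
                                              
                                              
    ┏━━━━━━━━━━━━━━━━━━━━━━━━━━━━┓            
    ┃ FileBrowser                ┃            
 ┏━━━━━━━━━━━━━━━━━━━━━━━━━━━━━━━━━━━━┓       
 ┃ Spreadsheet                        ┃       
 ┠────────────────────────────────────┨       
 ┃A4: 76                              ┃       
 ┃       A       B       C       D    ┃       
 ┃------------------------------------┃       
 ┃  1        0       0       0       0┃       
 ┃  2        0       0       0       0┃       
 ┃  3        0       0       0Note    ┃       
 ┃  4     [76]       0       0       0┃       
 ┃  5        0       0       0       0┃       
 ┃  6        0       0       0       0┃       


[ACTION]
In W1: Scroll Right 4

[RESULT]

                                              
                                              
                                              
                                              
                                              
                                              
                                              
                                              
                                              
                                              
    ┏━━━━━━━━━━━━━━━━━━━━━━━━━━━━┓            
    ┃ FileBrowser                ┃            
 ┏━━━━━━━━━━━━━━━━━━━━━━━━━━━━━━━━━━━━┓       
 ┃ Spreadsheet                        ┃       
 ┠────────────────────────────────────┨       
 ┃A4: 76                              ┃       
 ┃       E       F       G       H    ┃       
 ┃------------------------------------┃       
 ┃  1        0       0       0       0┃       
 ┃  2        0       0       0       0┃       
 ┃  3       80       0       0       0┃       
 ┃  4        0       0       0       0┃       
 ┃  5        0       0       0       0┃       
 ┃  6        0       0       0       0┃       


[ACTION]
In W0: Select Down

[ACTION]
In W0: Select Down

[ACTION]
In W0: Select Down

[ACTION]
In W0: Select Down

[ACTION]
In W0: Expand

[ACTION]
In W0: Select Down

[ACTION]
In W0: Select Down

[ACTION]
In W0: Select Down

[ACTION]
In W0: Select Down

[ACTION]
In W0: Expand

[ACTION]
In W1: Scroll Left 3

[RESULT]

                                              
                                              
                                              
                                              
                                              
                                              
                                              
                                              
                                              
                                              
    ┏━━━━━━━━━━━━━━━━━━━━━━━━━━━━┓            
    ┃ FileBrowser                ┃            
 ┏━━━━━━━━━━━━━━━━━━━━━━━━━━━━━━━━━━━━┓       
 ┃ Spreadsheet                        ┃       
 ┠────────────────────────────────────┨       
 ┃A4: 76                              ┃       
 ┃       B       C       D       E    ┃       
 ┃------------------------------------┃       
 ┃  1        0       0       0       0┃       
 ┃  2        0       0       0       0┃       
 ┃  3        0       0Note          80┃       
 ┃  4        0       0       0       0┃       
 ┃  5        0       0       0       0┃       
 ┃  6        0       0       0       0┃       
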